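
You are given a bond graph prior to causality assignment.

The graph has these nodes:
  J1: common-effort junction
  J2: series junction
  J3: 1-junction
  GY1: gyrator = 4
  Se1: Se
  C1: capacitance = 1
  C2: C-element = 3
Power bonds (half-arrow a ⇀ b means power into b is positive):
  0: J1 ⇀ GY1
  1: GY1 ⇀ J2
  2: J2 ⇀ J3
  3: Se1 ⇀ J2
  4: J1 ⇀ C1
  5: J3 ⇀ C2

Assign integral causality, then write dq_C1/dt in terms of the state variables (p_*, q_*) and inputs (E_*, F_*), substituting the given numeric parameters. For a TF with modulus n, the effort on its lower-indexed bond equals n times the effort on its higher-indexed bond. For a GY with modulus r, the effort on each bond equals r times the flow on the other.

bond 3 stroke at J2  (Se1 (Se) sets effort on bond)
bond 4 stroke at J1  (prefer integral on C1)
bond 0 stroke at GY1  (0-jn J1 has e-setter on 4)
bond 1 stroke at GY1  (GY GY1: same side as bond 0)
bond 2 stroke at J2  (common-f at J2 fixed by 1)
bond 5 stroke at J3  (J3: bond 2 brought flow, rest push out)

dq_C1/dt = E_Se1/4 - q_C2/12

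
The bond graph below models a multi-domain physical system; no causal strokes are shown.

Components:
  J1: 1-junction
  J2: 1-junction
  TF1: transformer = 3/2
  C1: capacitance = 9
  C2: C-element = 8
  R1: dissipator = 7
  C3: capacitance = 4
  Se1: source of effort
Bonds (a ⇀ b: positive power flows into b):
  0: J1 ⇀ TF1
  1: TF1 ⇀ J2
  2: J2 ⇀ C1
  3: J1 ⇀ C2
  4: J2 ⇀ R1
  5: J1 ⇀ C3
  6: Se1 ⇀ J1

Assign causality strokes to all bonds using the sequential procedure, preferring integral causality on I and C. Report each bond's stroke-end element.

bond 6 stroke→J1  (source Se1 imposes e)
bond 2 stroke→J2  (C1 integral (e out))
bond 3 stroke→J1  (C2: C, integral causality)
bond 5 stroke→J1  (C3 outputs effort q/C3)
bond 0 stroke→TF1  (J1 needs exactly one f-in)
bond 1 stroke→J2  (TF1: transformer flips bond 0)
bond 4 stroke→R1  (closing 1-jn rule on J2)

bond 0 stroke→TF1
bond 1 stroke→J2
bond 2 stroke→J2
bond 3 stroke→J1
bond 4 stroke→R1
bond 5 stroke→J1
bond 6 stroke→J1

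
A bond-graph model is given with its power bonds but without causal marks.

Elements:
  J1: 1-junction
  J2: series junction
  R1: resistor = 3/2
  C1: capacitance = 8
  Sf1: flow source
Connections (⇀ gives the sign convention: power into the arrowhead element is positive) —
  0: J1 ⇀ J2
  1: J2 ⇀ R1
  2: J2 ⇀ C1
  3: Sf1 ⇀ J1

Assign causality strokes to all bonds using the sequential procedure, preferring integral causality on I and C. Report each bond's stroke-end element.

β3 stroke at Sf1  (Sf1 (Sf) sets flow on bond)
β0 stroke at J1  (1-jn J1 has f-setter on 3)
β1 stroke at J2  (J2 flow already set via bond 0)
β2 stroke at J2  (common-f at J2 fixed by 0)

β0 |J1
β1 |J2
β2 |J2
β3 |Sf1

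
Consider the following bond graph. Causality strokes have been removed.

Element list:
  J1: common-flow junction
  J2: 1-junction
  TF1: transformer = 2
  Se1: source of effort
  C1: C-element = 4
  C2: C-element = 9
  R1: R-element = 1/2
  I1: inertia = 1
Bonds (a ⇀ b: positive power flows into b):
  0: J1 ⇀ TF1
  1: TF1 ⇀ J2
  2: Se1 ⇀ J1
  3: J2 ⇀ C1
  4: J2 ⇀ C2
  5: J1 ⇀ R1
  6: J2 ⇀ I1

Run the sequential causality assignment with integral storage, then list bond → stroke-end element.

b2 →J1  (Se1 fixes effort; stroke away)
b3 →J2  (C1 integral (e out))
b4 →J2  (C2 outputs effort q/C2)
b6 →I1  (I1 outputs flow p/I1)
b1 →J2  (1-jn J2 has f-setter on 6)
b0 →TF1  (TF TF1: opposite of bond 1)
b5 →J1  (J1 flow already set via bond 0)

b0 →TF1
b1 →J2
b2 →J1
b3 →J2
b4 →J2
b5 →J1
b6 →I1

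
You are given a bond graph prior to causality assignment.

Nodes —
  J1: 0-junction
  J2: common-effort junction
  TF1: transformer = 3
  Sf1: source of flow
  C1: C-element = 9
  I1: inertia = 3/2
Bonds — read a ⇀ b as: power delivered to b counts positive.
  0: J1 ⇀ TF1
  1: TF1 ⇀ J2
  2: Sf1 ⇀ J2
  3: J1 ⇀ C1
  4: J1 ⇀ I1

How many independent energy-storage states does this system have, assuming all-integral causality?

#2 stroke at Sf1  (Sf1: flow source, stroke at near end)
#1 stroke at J2  (closing 0-jn rule on J2)
#0 stroke at TF1  (TF TF1: opposite of bond 1)
#3 stroke at J1  (C1 integral (e out))
#4 stroke at I1  (J1 effort already set via bond 3)

2  (C1, I1 all integral)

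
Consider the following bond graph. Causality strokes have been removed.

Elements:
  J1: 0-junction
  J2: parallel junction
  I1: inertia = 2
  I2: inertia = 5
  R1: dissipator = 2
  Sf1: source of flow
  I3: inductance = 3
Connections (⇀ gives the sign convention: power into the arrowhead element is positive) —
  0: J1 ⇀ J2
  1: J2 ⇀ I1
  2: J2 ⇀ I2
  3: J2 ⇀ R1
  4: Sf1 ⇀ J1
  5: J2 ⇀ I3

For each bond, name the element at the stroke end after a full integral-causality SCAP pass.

bond 0 |J1
bond 1 |I1
bond 2 |I2
bond 3 |J2
bond 4 |Sf1
bond 5 |I3

β4 stroke at Sf1  (source Sf1 imposes f)
β0 stroke at J1  (J1 needs exactly one e-in)
β1 stroke at I1  (I1 outputs flow p/I1)
β2 stroke at I2  (I2: I, integral causality)
β5 stroke at I3  (prefer integral on I3)
β3 stroke at J2  (closing 0-jn rule on J2)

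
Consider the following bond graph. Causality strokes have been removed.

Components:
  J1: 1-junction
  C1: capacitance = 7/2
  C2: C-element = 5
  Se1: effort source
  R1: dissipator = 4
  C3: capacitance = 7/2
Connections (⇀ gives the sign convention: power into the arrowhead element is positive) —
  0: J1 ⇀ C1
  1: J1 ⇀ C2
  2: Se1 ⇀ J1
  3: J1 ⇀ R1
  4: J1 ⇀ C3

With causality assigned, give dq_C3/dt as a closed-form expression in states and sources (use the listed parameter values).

dq_C3/dt = E_Se1/4 - q_C1/14 - q_C2/20 - q_C3/14

#2 stroke at J1  (Se1: effort source, stroke at far end)
#0 stroke at J1  (C1: C, integral causality)
#1 stroke at J1  (prefer integral on C2)
#4 stroke at J1  (C3 outputs effort q/C3)
#3 stroke at R1  (J1: last free bond brings flow in)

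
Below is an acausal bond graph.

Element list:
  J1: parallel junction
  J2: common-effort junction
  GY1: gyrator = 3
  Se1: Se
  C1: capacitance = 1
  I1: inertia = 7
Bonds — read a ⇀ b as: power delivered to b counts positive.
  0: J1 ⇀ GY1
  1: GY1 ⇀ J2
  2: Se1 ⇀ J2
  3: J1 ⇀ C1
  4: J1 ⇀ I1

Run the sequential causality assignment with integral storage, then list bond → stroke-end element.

#0 stroke at GY1
#1 stroke at GY1
#2 stroke at J2
#3 stroke at J1
#4 stroke at I1

b2 stroke at J2  (source Se1 imposes e)
b1 stroke at GY1  (common-e at J2 fixed by 2)
b0 stroke at GY1  (GY1: gyrator matches bond 1)
b3 stroke at J1  (prefer integral on C1)
b4 stroke at I1  (J1: bond 3 brought effort, rest push out)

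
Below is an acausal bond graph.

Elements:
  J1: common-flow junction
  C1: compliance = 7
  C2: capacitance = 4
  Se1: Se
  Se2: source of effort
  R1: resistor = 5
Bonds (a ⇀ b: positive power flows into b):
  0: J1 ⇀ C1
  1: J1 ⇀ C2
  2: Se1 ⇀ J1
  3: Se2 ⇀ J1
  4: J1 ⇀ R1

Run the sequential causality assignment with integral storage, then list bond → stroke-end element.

b0 stroke at J1
b1 stroke at J1
b2 stroke at J1
b3 stroke at J1
b4 stroke at R1

β2 →J1  (Se1: effort source, stroke at far end)
β3 →J1  (source Se2 imposes e)
β0 →J1  (C1 outputs effort q/C1)
β1 →J1  (C2 integral (e out))
β4 →R1  (closing 1-jn rule on J1)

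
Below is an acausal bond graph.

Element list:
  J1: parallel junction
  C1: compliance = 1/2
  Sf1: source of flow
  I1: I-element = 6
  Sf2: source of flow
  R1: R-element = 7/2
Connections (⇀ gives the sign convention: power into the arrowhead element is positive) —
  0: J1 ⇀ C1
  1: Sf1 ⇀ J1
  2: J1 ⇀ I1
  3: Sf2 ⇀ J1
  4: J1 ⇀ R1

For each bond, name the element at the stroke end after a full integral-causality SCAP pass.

b0 |J1
b1 |Sf1
b2 |I1
b3 |Sf2
b4 |R1

#1 |Sf1  (Sf1 (Sf) sets flow on bond)
#3 |Sf2  (source Sf2 imposes f)
#0 |J1  (prefer integral on C1)
#2 |I1  (J1: bond 0 brought effort, rest push out)
#4 |R1  (0-jn J1 has e-setter on 0)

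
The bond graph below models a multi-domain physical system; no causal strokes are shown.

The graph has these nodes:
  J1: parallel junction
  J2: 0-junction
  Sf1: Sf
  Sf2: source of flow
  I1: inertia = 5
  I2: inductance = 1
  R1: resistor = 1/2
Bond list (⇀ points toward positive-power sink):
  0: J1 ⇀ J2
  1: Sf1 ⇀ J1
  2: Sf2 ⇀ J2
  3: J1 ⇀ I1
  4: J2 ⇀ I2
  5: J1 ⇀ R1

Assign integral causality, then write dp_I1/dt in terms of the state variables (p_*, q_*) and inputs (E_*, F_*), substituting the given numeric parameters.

dp_I1/dt = F_Sf1/2 + F_Sf2/2 - p_I1/10 - p_I2/2

b1 stroke→Sf1  (Sf1 fixes flow; stroke at Sf1)
b2 stroke→Sf2  (Sf2 (Sf) sets flow on bond)
b3 stroke→I1  (I1 outputs flow p/I1)
b4 stroke→I2  (prefer integral on I2)
b0 stroke→J2  (J2: last free bond brings effort in)
b5 stroke→J1  (J1: last free bond brings effort in)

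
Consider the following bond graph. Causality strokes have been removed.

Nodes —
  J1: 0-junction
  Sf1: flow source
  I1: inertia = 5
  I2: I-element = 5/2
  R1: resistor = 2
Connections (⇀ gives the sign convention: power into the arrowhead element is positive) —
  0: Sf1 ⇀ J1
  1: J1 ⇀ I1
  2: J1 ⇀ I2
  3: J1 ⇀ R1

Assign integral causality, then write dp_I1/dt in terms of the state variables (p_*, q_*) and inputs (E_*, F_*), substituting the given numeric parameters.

bond 0 stroke→Sf1  (Sf1 (Sf) sets flow on bond)
bond 1 stroke→I1  (I1: I, integral causality)
bond 2 stroke→I2  (I2 outputs flow p/I2)
bond 3 stroke→J1  (J1 needs exactly one e-in)

dp_I1/dt = 2*F_Sf1 - 2*p_I1/5 - 4*p_I2/5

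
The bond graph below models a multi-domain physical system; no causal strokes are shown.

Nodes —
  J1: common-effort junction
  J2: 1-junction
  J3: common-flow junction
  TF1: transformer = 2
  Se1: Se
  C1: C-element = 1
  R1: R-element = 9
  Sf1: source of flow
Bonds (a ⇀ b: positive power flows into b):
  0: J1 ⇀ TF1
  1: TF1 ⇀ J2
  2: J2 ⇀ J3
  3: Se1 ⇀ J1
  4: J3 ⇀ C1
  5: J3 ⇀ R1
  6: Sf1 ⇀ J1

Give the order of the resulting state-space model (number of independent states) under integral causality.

1  (C1 all integral)

#3 →J1  (source Se1 imposes e)
#6 →Sf1  (Sf1 fixes flow; stroke at Sf1)
#0 →TF1  (common-e at J1 fixed by 3)
#1 →J2  (through TF1, causality passes straight; one stroke at TF1)
#2 →J3  (only one flow-in slot at J2)
#4 →J3  (C1 outputs effort q/C1)
#5 →R1  (closing 1-jn rule on J3)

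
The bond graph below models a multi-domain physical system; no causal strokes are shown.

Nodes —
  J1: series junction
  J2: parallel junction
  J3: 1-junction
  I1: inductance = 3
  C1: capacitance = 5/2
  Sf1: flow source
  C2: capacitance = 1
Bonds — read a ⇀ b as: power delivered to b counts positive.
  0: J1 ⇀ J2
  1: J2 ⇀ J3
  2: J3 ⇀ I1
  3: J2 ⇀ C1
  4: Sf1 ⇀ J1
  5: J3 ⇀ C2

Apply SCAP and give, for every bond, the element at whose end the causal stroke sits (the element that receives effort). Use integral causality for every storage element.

b4 stroke at Sf1  (Sf1: flow source, stroke at near end)
b0 stroke at J1  (J1 flow already set via bond 4)
b2 stroke at I1  (I1: I, integral causality)
b1 stroke at J3  (J3 flow already set via bond 2)
b5 stroke at J3  (common-f at J3 fixed by 2)
b3 stroke at J2  (only one effort-in slot at J2)

b0 stroke at J1
b1 stroke at J3
b2 stroke at I1
b3 stroke at J2
b4 stroke at Sf1
b5 stroke at J3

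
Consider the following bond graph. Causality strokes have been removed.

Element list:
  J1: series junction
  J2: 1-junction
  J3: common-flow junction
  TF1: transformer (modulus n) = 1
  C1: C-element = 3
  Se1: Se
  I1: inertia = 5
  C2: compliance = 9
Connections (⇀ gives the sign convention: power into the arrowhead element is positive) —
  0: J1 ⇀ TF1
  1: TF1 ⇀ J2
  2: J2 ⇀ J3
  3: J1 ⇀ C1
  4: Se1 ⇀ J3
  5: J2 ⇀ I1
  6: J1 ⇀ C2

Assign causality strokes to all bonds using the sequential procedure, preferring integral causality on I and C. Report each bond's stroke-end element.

b0 →TF1
b1 →J2
b2 →J2
b3 →J1
b4 →J3
b5 →I1
b6 →J1

β4 |J3  (source Se1 imposes e)
β2 |J2  (J3: last free bond brings flow in)
β3 |J1  (C1: C, integral causality)
β5 |I1  (I1 integral (f out))
β1 |J2  (J2: bond 5 brought flow, rest push out)
β0 |TF1  (TF TF1: opposite of bond 1)
β6 |J1  (J1 flow already set via bond 0)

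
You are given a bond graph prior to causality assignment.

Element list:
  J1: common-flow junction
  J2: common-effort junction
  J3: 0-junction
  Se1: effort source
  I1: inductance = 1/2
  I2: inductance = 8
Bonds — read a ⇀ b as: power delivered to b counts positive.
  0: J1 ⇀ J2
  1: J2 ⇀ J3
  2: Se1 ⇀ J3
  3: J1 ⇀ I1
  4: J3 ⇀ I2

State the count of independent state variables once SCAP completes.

β2 stroke at J3  (Se1: effort source, stroke at far end)
β1 stroke at J2  (J3: bond 2 brought effort, rest push out)
β4 stroke at I2  (J3 effort already set via bond 2)
β0 stroke at J1  (J2 effort already set via bond 1)
β3 stroke at I1  (closing 1-jn rule on J1)

2  (I1, I2 all integral)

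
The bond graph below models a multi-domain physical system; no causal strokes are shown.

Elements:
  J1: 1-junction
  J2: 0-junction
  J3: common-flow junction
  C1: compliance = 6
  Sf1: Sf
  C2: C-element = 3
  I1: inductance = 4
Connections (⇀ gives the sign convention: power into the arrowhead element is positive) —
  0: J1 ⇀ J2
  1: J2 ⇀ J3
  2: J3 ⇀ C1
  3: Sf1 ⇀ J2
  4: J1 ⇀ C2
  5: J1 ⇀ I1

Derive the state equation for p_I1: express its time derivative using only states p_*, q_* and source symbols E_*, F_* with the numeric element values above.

β3 →Sf1  (Sf1 fixes flow; stroke at Sf1)
β2 →J3  (C1 integral (e out))
β1 →J2  (J3 needs exactly one f-in)
β0 →J1  (J2 effort already set via bond 1)
β4 →J1  (C2: C, integral causality)
β5 →I1  (J1: last free bond brings flow in)

dp_I1/dt = -q_C1/6 - q_C2/3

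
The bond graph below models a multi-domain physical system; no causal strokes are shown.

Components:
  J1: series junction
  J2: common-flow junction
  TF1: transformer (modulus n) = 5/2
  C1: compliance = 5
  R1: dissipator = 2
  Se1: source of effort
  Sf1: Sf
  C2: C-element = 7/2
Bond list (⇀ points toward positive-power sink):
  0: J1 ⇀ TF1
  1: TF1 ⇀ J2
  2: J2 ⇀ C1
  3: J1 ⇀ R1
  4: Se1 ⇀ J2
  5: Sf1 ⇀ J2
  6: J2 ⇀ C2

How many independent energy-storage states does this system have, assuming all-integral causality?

bond 4 →J2  (Se1 (Se) sets effort on bond)
bond 5 →Sf1  (Sf1 (Sf) sets flow on bond)
bond 1 →J2  (1-jn J2 has f-setter on 5)
bond 2 →J2  (J2: bond 5 brought flow, rest push out)
bond 6 →J2  (J2 flow already set via bond 5)
bond 0 →TF1  (TF TF1: opposite of bond 1)
bond 3 →J1  (J1: bond 0 brought flow, rest push out)

2  (C1, C2 all integral)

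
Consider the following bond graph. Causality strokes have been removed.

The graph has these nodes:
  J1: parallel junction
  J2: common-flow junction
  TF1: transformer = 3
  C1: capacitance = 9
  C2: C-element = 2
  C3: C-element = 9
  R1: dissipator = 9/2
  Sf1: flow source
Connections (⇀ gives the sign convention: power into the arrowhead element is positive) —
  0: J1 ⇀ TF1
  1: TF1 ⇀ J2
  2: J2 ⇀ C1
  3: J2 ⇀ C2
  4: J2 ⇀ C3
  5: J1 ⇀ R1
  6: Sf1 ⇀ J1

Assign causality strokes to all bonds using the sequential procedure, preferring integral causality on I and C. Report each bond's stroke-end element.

b0 stroke at J1
b1 stroke at TF1
b2 stroke at J2
b3 stroke at J2
b4 stroke at J2
b5 stroke at R1
b6 stroke at Sf1

b6 stroke at Sf1  (Sf1 (Sf) sets flow on bond)
b2 stroke at J2  (C1: C, integral causality)
b3 stroke at J2  (C2 outputs effort q/C2)
b4 stroke at J2  (C3 outputs effort q/C3)
b1 stroke at TF1  (J2 needs exactly one f-in)
b0 stroke at J1  (TF TF1: opposite of bond 1)
b5 stroke at R1  (J1: bond 0 brought effort, rest push out)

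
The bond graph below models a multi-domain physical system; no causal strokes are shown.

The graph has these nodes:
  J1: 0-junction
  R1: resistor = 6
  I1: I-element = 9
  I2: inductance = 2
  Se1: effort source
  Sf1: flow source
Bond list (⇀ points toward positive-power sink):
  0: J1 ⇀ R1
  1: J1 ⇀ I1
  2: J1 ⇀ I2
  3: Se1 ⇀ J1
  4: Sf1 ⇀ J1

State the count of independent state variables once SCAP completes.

2  (I1, I2 all integral)

bond 3 →J1  (Se1 fixes effort; stroke away)
bond 4 →Sf1  (Sf1 (Sf) sets flow on bond)
bond 0 →R1  (J1 effort already set via bond 3)
bond 1 →I1  (J1 effort already set via bond 3)
bond 2 →I2  (common-e at J1 fixed by 3)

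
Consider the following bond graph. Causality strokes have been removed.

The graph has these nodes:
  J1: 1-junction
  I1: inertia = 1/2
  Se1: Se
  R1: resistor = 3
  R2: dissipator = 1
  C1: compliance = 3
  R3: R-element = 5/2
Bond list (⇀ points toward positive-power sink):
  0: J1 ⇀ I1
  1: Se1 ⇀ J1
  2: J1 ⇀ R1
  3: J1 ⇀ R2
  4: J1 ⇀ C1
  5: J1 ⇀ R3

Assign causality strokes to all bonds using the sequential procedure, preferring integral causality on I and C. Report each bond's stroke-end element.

b0 |I1
b1 |J1
b2 |J1
b3 |J1
b4 |J1
b5 |J1

β1 stroke at J1  (Se1 (Se) sets effort on bond)
β0 stroke at I1  (I1: I, integral causality)
β2 stroke at J1  (common-f at J1 fixed by 0)
β3 stroke at J1  (J1: bond 0 brought flow, rest push out)
β4 stroke at J1  (J1: bond 0 brought flow, rest push out)
β5 stroke at J1  (1-jn J1 has f-setter on 0)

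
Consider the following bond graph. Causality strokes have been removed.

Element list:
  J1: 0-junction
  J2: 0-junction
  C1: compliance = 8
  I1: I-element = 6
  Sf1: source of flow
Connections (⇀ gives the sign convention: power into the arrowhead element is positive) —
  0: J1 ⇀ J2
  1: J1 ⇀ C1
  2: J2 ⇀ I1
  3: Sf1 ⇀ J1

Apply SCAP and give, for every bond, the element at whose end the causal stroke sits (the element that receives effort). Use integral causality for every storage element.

b3 |Sf1  (Sf1 fixes flow; stroke at Sf1)
b1 |J1  (C1 outputs effort q/C1)
b0 |J2  (J1: bond 1 brought effort, rest push out)
b2 |I1  (J2: bond 0 brought effort, rest push out)

bond 0 →J2
bond 1 →J1
bond 2 →I1
bond 3 →Sf1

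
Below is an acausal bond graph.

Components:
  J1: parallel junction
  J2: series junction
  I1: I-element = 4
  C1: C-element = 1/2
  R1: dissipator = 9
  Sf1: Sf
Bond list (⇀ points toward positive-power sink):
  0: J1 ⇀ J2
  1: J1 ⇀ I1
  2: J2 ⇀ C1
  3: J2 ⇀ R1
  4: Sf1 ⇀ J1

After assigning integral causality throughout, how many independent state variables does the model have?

bond 4 stroke at Sf1  (source Sf1 imposes f)
bond 1 stroke at I1  (I1: I, integral causality)
bond 0 stroke at J1  (J1: last free bond brings effort in)
bond 2 stroke at J2  (J2 flow already set via bond 0)
bond 3 stroke at J2  (common-f at J2 fixed by 0)

2  (C1, I1 all integral)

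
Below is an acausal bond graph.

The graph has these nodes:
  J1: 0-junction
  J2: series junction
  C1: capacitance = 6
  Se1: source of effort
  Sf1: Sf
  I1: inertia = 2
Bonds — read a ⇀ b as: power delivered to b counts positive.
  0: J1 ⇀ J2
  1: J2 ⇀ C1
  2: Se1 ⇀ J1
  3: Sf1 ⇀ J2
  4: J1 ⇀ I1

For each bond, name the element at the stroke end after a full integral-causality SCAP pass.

b2 →J1  (Se1 (Se) sets effort on bond)
b3 →Sf1  (source Sf1 imposes f)
b0 →J2  (0-jn J1 has e-setter on 2)
b4 →I1  (J1: bond 2 brought effort, rest push out)
b1 →J2  (J2 flow already set via bond 3)

bond 0 |J2
bond 1 |J2
bond 2 |J1
bond 3 |Sf1
bond 4 |I1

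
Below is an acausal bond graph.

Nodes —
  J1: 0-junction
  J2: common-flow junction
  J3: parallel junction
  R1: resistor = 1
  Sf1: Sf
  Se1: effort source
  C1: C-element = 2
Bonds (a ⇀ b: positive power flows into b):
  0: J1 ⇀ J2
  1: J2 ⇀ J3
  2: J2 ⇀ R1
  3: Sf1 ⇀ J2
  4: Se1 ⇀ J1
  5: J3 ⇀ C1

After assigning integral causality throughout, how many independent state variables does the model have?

b3 →Sf1  (Sf1 (Sf) sets flow on bond)
b4 →J1  (Se1: effort source, stroke at far end)
b0 →J2  (J1 effort already set via bond 4)
b1 →J2  (1-jn J2 has f-setter on 3)
b2 →J2  (J2 flow already set via bond 3)
b5 →J3  (J3 needs exactly one e-in)

1  (C1 all integral)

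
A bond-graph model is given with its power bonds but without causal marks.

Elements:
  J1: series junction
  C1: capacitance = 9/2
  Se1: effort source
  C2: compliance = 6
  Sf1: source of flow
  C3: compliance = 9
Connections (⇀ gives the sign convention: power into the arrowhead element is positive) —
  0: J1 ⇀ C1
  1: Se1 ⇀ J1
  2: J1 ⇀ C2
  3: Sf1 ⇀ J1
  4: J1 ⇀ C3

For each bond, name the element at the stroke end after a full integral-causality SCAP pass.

β1 stroke→J1  (Se1: effort source, stroke at far end)
β3 stroke→Sf1  (Sf1: flow source, stroke at near end)
β0 stroke→J1  (common-f at J1 fixed by 3)
β2 stroke→J1  (1-jn J1 has f-setter on 3)
β4 stroke→J1  (common-f at J1 fixed by 3)

#0 stroke→J1
#1 stroke→J1
#2 stroke→J1
#3 stroke→Sf1
#4 stroke→J1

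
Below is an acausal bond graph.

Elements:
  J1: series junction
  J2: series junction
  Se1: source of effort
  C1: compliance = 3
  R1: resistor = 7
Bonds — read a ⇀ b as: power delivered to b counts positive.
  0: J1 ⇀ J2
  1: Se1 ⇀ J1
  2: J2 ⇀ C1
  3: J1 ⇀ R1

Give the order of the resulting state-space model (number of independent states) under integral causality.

1  (C1 all integral)

#1 →J1  (Se1 (Se) sets effort on bond)
#2 →J2  (C1 outputs effort q/C1)
#0 →J1  (J2 needs exactly one f-in)
#3 →R1  (J1 needs exactly one f-in)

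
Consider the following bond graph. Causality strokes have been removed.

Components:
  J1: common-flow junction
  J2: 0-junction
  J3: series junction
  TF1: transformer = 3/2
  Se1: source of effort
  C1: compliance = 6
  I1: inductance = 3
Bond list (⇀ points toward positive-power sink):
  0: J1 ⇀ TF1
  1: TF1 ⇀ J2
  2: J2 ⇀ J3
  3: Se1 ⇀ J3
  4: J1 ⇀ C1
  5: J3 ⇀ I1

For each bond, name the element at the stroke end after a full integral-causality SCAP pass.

#0 →TF1
#1 →J2
#2 →J3
#3 →J3
#4 →J1
#5 →I1

#3 |J3  (Se1 fixes effort; stroke away)
#4 |J1  (C1 outputs effort q/C1)
#0 |TF1  (only one flow-in slot at J1)
#1 |J2  (TF1: transformer flips bond 0)
#2 |J3  (common-e at J2 fixed by 1)
#5 |I1  (closing 1-jn rule on J3)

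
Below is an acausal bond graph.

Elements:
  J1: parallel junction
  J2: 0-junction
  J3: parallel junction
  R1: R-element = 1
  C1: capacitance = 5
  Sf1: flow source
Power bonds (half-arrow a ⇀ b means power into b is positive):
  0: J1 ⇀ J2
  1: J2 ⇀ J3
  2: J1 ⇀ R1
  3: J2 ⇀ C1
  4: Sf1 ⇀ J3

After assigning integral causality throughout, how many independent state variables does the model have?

1  (C1 all integral)

bond 4 →Sf1  (Sf1: flow source, stroke at near end)
bond 1 →J3  (only one effort-in slot at J3)
bond 3 →J2  (C1 outputs effort q/C1)
bond 0 →J1  (common-e at J2 fixed by 3)
bond 2 →R1  (J1: bond 0 brought effort, rest push out)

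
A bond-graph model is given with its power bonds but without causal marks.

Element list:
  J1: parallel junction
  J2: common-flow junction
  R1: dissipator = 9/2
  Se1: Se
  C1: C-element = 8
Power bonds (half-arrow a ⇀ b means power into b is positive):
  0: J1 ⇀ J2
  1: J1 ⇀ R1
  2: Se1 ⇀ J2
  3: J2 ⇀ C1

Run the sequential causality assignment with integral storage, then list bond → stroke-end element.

b0 stroke→J1
b1 stroke→R1
b2 stroke→J2
b3 stroke→J2

#2 |J2  (Se1: effort source, stroke at far end)
#3 |J2  (C1 integral (e out))
#0 |J1  (J2: last free bond brings flow in)
#1 |R1  (common-e at J1 fixed by 0)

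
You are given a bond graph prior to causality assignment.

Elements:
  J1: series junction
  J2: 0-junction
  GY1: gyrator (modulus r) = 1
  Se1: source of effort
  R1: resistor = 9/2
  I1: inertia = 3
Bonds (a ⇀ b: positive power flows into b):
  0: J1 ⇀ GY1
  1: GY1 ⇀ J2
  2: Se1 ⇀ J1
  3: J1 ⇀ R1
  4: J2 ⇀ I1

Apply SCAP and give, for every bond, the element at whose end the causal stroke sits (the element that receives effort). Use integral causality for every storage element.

β0 stroke→J1
β1 stroke→J2
β2 stroke→J1
β3 stroke→R1
β4 stroke→I1

bond 2 stroke→J1  (Se1: effort source, stroke at far end)
bond 4 stroke→I1  (prefer integral on I1)
bond 1 stroke→J2  (only one effort-in slot at J2)
bond 0 stroke→J1  (GY GY1: same side as bond 1)
bond 3 stroke→R1  (only one flow-in slot at J1)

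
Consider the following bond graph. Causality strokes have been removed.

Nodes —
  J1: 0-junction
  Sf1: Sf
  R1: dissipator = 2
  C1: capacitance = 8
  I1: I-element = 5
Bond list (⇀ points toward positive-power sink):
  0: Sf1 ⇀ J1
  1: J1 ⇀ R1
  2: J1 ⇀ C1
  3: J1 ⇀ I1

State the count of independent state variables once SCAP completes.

2  (C1, I1 all integral)

b0 stroke→Sf1  (Sf1 (Sf) sets flow on bond)
b2 stroke→J1  (prefer integral on C1)
b1 stroke→R1  (J1: bond 2 brought effort, rest push out)
b3 stroke→I1  (J1: bond 2 brought effort, rest push out)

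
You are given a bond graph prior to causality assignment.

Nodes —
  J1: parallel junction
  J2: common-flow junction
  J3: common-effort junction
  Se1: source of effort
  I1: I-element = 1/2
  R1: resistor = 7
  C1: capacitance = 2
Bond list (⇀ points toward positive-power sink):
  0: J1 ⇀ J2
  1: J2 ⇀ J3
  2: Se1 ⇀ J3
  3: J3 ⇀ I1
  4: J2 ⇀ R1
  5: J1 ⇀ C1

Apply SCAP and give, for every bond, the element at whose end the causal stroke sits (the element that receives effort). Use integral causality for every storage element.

β2 stroke at J3  (Se1 (Se) sets effort on bond)
β1 stroke at J2  (common-e at J3 fixed by 2)
β3 stroke at I1  (J3 effort already set via bond 2)
β5 stroke at J1  (C1 outputs effort q/C1)
β0 stroke at J2  (J1: bond 5 brought effort, rest push out)
β4 stroke at R1  (J2: last free bond brings flow in)

β0 stroke→J2
β1 stroke→J2
β2 stroke→J3
β3 stroke→I1
β4 stroke→R1
β5 stroke→J1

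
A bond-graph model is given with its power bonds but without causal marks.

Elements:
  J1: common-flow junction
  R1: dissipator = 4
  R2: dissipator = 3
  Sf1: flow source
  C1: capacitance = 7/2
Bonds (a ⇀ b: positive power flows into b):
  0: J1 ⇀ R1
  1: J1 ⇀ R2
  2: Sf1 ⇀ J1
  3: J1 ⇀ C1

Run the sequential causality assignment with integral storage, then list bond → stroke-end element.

#2 |Sf1  (Sf1: flow source, stroke at near end)
#0 |J1  (common-f at J1 fixed by 2)
#1 |J1  (J1: bond 2 brought flow, rest push out)
#3 |J1  (common-f at J1 fixed by 2)

bond 0 stroke→J1
bond 1 stroke→J1
bond 2 stroke→Sf1
bond 3 stroke→J1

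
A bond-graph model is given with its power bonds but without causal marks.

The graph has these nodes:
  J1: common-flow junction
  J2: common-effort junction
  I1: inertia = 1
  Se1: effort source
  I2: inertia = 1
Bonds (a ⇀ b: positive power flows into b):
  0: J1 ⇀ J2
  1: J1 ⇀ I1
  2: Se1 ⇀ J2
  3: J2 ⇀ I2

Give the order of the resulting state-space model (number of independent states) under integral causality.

2  (I1, I2 all integral)

b2 stroke at J2  (Se1 (Se) sets effort on bond)
b0 stroke at J1  (common-e at J2 fixed by 2)
b3 stroke at I2  (J2 effort already set via bond 2)
b1 stroke at I1  (J1 needs exactly one f-in)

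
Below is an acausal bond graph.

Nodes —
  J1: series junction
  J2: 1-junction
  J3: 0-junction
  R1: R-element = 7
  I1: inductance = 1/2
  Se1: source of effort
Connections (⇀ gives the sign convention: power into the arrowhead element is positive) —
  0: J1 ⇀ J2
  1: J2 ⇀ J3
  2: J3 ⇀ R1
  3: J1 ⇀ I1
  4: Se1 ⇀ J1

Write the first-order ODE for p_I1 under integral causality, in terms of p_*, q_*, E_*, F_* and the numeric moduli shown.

b4 stroke at J1  (source Se1 imposes e)
b3 stroke at I1  (I1 outputs flow p/I1)
b0 stroke at J1  (J1: bond 3 brought flow, rest push out)
b1 stroke at J2  (common-f at J2 fixed by 0)
b2 stroke at J3  (J3: last free bond brings effort in)

dp_I1/dt = E_Se1 - 14*p_I1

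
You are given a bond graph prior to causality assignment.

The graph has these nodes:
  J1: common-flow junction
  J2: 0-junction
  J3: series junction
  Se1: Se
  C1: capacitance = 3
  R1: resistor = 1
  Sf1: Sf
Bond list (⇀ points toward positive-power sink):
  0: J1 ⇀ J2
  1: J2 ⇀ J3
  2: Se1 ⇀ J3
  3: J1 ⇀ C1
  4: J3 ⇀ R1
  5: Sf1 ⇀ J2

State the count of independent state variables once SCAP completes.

1  (C1 all integral)

b2 stroke at J3  (Se1: effort source, stroke at far end)
b5 stroke at Sf1  (Sf1 fixes flow; stroke at Sf1)
b3 stroke at J1  (C1: C, integral causality)
b0 stroke at J2  (only one flow-in slot at J1)
b1 stroke at J3  (0-jn J2 has e-setter on 0)
b4 stroke at R1  (J3: last free bond brings flow in)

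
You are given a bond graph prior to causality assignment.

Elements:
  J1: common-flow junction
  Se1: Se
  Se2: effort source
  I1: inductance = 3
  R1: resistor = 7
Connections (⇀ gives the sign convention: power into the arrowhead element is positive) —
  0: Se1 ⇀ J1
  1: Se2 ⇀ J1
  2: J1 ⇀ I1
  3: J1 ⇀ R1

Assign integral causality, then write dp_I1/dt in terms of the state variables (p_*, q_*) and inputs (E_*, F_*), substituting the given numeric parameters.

dp_I1/dt = E_Se1 + E_Se2 - 7*p_I1/3

#0 |J1  (Se1 (Se) sets effort on bond)
#1 |J1  (Se2 (Se) sets effort on bond)
#2 |I1  (I1 outputs flow p/I1)
#3 |J1  (common-f at J1 fixed by 2)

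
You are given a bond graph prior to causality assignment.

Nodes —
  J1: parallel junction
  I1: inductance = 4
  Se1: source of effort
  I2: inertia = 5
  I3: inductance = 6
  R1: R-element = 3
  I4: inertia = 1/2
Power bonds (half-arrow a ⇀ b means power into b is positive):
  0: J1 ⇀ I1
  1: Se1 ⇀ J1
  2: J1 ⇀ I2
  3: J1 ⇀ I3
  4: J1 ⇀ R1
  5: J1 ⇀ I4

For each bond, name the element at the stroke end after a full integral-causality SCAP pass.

β0 stroke at I1
β1 stroke at J1
β2 stroke at I2
β3 stroke at I3
β4 stroke at R1
β5 stroke at I4

bond 1 |J1  (Se1 (Se) sets effort on bond)
bond 0 |I1  (J1 effort already set via bond 1)
bond 2 |I2  (0-jn J1 has e-setter on 1)
bond 3 |I3  (J1: bond 1 brought effort, rest push out)
bond 4 |R1  (J1 effort already set via bond 1)
bond 5 |I4  (J1: bond 1 brought effort, rest push out)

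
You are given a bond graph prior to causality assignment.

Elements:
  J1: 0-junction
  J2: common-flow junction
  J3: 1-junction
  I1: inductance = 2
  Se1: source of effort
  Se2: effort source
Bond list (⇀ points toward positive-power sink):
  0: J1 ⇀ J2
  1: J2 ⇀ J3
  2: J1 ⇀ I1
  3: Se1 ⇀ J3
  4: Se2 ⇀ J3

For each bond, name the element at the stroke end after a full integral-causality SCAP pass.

bond 3 stroke→J3  (Se1: effort source, stroke at far end)
bond 4 stroke→J3  (Se2 (Se) sets effort on bond)
bond 1 stroke→J2  (J3: last free bond brings flow in)
bond 0 stroke→J1  (J2 needs exactly one f-in)
bond 2 stroke→I1  (J1: bond 0 brought effort, rest push out)

#0 stroke→J1
#1 stroke→J2
#2 stroke→I1
#3 stroke→J3
#4 stroke→J3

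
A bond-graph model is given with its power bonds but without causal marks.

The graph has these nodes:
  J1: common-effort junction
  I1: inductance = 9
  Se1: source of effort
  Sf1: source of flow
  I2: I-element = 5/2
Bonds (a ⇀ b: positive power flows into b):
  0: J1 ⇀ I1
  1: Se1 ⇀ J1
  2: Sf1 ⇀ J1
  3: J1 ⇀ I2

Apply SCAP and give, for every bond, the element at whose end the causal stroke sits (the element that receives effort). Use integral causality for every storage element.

b1 |J1  (Se1: effort source, stroke at far end)
b2 |Sf1  (Sf1 (Sf) sets flow on bond)
b0 |I1  (J1: bond 1 brought effort, rest push out)
b3 |I2  (J1: bond 1 brought effort, rest push out)

b0 stroke→I1
b1 stroke→J1
b2 stroke→Sf1
b3 stroke→I2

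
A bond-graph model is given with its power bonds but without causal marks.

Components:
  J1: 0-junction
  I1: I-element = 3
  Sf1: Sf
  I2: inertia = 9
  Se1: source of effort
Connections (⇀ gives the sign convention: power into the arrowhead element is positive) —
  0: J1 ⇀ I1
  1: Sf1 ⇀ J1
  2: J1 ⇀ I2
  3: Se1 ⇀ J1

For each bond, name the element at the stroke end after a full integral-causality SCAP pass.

b0 stroke at I1
b1 stroke at Sf1
b2 stroke at I2
b3 stroke at J1

b1 →Sf1  (Sf1 (Sf) sets flow on bond)
b3 →J1  (Se1: effort source, stroke at far end)
b0 →I1  (J1 effort already set via bond 3)
b2 →I2  (J1: bond 3 brought effort, rest push out)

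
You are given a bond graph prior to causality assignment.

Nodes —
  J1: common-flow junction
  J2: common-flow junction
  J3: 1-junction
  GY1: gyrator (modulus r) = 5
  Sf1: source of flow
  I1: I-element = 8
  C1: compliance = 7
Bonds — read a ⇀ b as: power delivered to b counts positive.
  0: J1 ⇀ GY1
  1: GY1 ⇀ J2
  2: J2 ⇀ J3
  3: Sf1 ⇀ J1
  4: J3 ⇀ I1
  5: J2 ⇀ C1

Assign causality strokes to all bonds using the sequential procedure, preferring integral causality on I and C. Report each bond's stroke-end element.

bond 0 stroke→J1
bond 1 stroke→J2
bond 2 stroke→J3
bond 3 stroke→Sf1
bond 4 stroke→I1
bond 5 stroke→J2

bond 3 |Sf1  (Sf1: flow source, stroke at near end)
bond 0 |J1  (1-jn J1 has f-setter on 3)
bond 1 |J2  (GY1: gyrator matches bond 0)
bond 4 |I1  (I1: I, integral causality)
bond 2 |J3  (common-f at J3 fixed by 4)
bond 5 |J2  (J2 flow already set via bond 2)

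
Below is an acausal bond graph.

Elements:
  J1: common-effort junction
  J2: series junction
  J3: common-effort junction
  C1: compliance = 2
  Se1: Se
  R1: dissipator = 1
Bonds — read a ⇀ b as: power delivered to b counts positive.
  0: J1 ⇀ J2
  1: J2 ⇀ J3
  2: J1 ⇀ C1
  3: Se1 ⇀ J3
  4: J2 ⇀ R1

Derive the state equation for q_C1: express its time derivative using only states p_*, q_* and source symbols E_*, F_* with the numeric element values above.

dq_C1/dt = E_Se1 - q_C1/2

#3 →J3  (Se1 fixes effort; stroke away)
#1 →J2  (common-e at J3 fixed by 3)
#2 →J1  (C1 integral (e out))
#0 →J2  (common-e at J1 fixed by 2)
#4 →R1  (only one flow-in slot at J2)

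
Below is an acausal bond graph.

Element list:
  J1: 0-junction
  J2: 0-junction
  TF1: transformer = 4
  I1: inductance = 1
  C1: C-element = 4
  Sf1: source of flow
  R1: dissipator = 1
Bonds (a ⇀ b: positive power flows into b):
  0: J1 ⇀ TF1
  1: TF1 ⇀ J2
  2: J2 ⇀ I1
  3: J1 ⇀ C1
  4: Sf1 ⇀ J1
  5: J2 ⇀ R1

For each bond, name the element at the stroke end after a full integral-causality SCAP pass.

#4 stroke→Sf1  (Sf1 fixes flow; stroke at Sf1)
#2 stroke→I1  (I1 integral (f out))
#3 stroke→J1  (C1 outputs effort q/C1)
#0 stroke→TF1  (J1: bond 3 brought effort, rest push out)
#1 stroke→J2  (through TF1, causality passes straight; one stroke at TF1)
#5 stroke→R1  (J2 effort already set via bond 1)

#0 →TF1
#1 →J2
#2 →I1
#3 →J1
#4 →Sf1
#5 →R1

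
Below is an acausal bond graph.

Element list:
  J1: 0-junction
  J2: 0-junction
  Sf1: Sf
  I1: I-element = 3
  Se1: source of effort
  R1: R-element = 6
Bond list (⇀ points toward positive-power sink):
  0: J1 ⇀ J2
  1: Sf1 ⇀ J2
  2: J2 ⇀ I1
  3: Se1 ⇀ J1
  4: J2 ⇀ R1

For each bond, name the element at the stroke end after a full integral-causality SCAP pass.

bond 1 stroke→Sf1  (Sf1: flow source, stroke at near end)
bond 3 stroke→J1  (Se1 (Se) sets effort on bond)
bond 0 stroke→J2  (common-e at J1 fixed by 3)
bond 2 stroke→I1  (0-jn J2 has e-setter on 0)
bond 4 stroke→R1  (0-jn J2 has e-setter on 0)

β0 |J2
β1 |Sf1
β2 |I1
β3 |J1
β4 |R1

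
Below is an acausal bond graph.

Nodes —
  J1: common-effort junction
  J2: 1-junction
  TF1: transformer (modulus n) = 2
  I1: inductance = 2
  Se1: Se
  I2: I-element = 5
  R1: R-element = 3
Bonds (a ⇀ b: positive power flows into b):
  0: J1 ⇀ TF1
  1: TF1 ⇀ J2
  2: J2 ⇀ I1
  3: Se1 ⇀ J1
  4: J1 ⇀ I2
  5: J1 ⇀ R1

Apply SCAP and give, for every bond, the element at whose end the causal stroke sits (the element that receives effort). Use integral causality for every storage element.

#3 stroke at J1  (Se1 (Se) sets effort on bond)
#0 stroke at TF1  (0-jn J1 has e-setter on 3)
#4 stroke at I2  (J1 effort already set via bond 3)
#5 stroke at R1  (J1 effort already set via bond 3)
#1 stroke at J2  (TF TF1: opposite of bond 0)
#2 stroke at I1  (J2 needs exactly one f-in)

#0 →TF1
#1 →J2
#2 →I1
#3 →J1
#4 →I2
#5 →R1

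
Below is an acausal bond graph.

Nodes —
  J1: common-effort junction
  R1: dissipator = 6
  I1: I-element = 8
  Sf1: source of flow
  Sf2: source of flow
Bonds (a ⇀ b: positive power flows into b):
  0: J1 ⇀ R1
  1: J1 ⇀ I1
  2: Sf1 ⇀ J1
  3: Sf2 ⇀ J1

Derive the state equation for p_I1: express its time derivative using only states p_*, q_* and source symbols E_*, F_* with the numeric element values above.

b2 stroke at Sf1  (source Sf1 imposes f)
b3 stroke at Sf2  (Sf2: flow source, stroke at near end)
b1 stroke at I1  (I1: I, integral causality)
b0 stroke at J1  (only one effort-in slot at J1)

dp_I1/dt = 6*F_Sf1 + 6*F_Sf2 - 3*p_I1/4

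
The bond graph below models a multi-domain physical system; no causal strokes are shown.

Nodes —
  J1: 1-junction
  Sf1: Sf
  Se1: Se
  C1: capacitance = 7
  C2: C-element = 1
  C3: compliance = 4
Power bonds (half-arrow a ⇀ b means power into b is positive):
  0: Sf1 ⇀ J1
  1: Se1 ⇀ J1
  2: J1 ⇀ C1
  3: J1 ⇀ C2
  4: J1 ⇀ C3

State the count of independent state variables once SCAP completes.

3  (C1, C2, C3 all integral)

#0 stroke→Sf1  (Sf1 (Sf) sets flow on bond)
#1 stroke→J1  (Se1 (Se) sets effort on bond)
#2 stroke→J1  (common-f at J1 fixed by 0)
#3 stroke→J1  (common-f at J1 fixed by 0)
#4 stroke→J1  (J1: bond 0 brought flow, rest push out)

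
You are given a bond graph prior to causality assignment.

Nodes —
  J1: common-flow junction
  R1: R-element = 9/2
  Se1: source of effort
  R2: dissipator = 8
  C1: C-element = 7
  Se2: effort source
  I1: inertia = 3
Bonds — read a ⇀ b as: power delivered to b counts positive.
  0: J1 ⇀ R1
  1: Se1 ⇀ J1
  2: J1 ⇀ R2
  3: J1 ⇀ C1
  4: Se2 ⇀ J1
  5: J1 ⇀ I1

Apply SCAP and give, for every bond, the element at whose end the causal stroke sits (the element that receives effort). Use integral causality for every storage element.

#1 |J1  (Se1 fixes effort; stroke away)
#4 |J1  (Se2 (Se) sets effort on bond)
#3 |J1  (prefer integral on C1)
#5 |I1  (I1 integral (f out))
#0 |J1  (1-jn J1 has f-setter on 5)
#2 |J1  (1-jn J1 has f-setter on 5)

β0 →J1
β1 →J1
β2 →J1
β3 →J1
β4 →J1
β5 →I1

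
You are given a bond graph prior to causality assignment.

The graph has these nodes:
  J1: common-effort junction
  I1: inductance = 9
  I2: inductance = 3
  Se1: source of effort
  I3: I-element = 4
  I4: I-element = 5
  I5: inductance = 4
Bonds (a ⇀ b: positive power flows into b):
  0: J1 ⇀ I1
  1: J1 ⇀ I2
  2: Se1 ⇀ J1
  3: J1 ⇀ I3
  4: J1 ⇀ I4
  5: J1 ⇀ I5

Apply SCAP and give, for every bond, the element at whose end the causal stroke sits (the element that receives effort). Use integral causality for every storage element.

#2 stroke→J1  (Se1 fixes effort; stroke away)
#0 stroke→I1  (J1 effort already set via bond 2)
#1 stroke→I2  (J1: bond 2 brought effort, rest push out)
#3 stroke→I3  (J1: bond 2 brought effort, rest push out)
#4 stroke→I4  (J1 effort already set via bond 2)
#5 stroke→I5  (J1 effort already set via bond 2)

β0 →I1
β1 →I2
β2 →J1
β3 →I3
β4 →I4
β5 →I5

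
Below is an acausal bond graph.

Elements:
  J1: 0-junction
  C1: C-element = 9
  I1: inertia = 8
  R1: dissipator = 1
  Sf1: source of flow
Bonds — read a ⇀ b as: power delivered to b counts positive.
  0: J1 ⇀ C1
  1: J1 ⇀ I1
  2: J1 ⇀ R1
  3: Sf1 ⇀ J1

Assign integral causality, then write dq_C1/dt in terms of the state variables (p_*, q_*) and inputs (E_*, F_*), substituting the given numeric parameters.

dq_C1/dt = F_Sf1 - p_I1/8 - q_C1/9

β3 stroke at Sf1  (Sf1 fixes flow; stroke at Sf1)
β0 stroke at J1  (C1: C, integral causality)
β1 stroke at I1  (common-e at J1 fixed by 0)
β2 stroke at R1  (J1 effort already set via bond 0)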